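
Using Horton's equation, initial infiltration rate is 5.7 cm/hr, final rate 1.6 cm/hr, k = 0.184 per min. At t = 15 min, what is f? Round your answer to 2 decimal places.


Step 1: f = fc + (f0 - fc) * exp(-k * t)
Step 2: exp(-0.184 * 15) = 0.063292
Step 3: f = 1.6 + (5.7 - 1.6) * 0.063292
Step 4: f = 1.6 + 4.1 * 0.063292
Step 5: f = 1.86 cm/hr

1.86


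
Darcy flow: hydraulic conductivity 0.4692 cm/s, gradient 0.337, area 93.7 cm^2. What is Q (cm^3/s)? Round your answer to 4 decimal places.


Step 1: Apply Darcy's law: Q = K * i * A
Step 2: Q = 0.4692 * 0.337 * 93.7
Step 3: Q = 14.8159 cm^3/s

14.8159


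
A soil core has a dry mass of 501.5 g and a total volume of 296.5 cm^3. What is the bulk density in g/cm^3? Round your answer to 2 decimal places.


Step 1: Identify the formula: BD = dry mass / volume
Step 2: Substitute values: BD = 501.5 / 296.5
Step 3: BD = 1.69 g/cm^3

1.69


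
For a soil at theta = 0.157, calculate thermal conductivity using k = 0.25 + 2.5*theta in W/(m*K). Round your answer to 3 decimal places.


Step 1: k = 0.25 + 2.5 * theta
Step 2: k = 0.25 + 2.5 * 0.157
Step 3: k = 0.25 + 0.393
Step 4: k = 0.643 W/(m*K)

0.643


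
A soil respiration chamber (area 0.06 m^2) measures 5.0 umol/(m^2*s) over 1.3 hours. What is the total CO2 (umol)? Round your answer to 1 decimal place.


Step 1: Convert time to seconds: 1.3 hr * 3600 = 4680.0 s
Step 2: Total = flux * area * time_s
Step 3: Total = 5.0 * 0.06 * 4680.0
Step 4: Total = 1404.0 umol

1404.0


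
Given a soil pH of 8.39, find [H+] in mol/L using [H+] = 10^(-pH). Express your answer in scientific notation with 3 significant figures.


Step 1: [H+] = 10^(-pH)
Step 2: [H+] = 10^(-8.39)
Step 3: [H+] = 4.07e-09 mol/L

4.07e-09


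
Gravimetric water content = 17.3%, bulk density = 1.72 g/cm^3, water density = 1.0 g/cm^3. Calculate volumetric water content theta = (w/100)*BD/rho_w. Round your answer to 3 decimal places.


Step 1: theta = (w / 100) * BD / rho_w
Step 2: theta = (17.3 / 100) * 1.72 / 1.0
Step 3: theta = 0.173 * 1.72
Step 4: theta = 0.298

0.298


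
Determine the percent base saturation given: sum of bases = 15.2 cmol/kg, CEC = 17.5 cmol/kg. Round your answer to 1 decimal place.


Step 1: BS = 100 * (sum of bases) / CEC
Step 2: BS = 100 * 15.2 / 17.5
Step 3: BS = 86.9%

86.9


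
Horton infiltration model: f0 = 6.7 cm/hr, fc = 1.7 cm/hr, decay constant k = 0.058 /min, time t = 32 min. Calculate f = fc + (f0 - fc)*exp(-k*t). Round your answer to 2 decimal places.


Step 1: f = fc + (f0 - fc) * exp(-k * t)
Step 2: exp(-0.058 * 32) = 0.156297
Step 3: f = 1.7 + (6.7 - 1.7) * 0.156297
Step 4: f = 1.7 + 5.0 * 0.156297
Step 5: f = 2.48 cm/hr

2.48


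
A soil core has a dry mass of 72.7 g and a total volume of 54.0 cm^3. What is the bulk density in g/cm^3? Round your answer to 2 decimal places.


Step 1: Identify the formula: BD = dry mass / volume
Step 2: Substitute values: BD = 72.7 / 54.0
Step 3: BD = 1.35 g/cm^3

1.35


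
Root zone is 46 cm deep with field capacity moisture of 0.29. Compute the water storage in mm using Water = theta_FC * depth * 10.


Step 1: Water (mm) = theta_FC * depth (cm) * 10
Step 2: Water = 0.29 * 46 * 10
Step 3: Water = 133.4 mm

133.4


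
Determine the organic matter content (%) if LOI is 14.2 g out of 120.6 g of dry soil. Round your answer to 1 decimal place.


Step 1: OM% = 100 * LOI / sample mass
Step 2: OM = 100 * 14.2 / 120.6
Step 3: OM = 11.8%

11.8


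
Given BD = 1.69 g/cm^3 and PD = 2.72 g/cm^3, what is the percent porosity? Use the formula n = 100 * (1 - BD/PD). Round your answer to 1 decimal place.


Step 1: Formula: n = 100 * (1 - BD / PD)
Step 2: n = 100 * (1 - 1.69 / 2.72)
Step 3: n = 100 * (1 - 0.62132)
Step 4: n = 37.9%

37.9


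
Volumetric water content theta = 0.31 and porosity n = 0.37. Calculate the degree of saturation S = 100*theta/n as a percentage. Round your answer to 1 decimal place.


Step 1: S = 100 * theta_v / n
Step 2: S = 100 * 0.31 / 0.37
Step 3: S = 83.8%

83.8


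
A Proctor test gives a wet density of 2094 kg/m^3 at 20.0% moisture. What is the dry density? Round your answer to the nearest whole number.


Step 1: Dry density = wet density / (1 + w/100)
Step 2: Dry density = 2094 / (1 + 20.0/100)
Step 3: Dry density = 2094 / 1.2
Step 4: Dry density = 1745 kg/m^3

1745


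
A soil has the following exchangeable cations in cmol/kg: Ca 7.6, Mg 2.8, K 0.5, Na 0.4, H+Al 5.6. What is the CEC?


Step 1: CEC = Ca + Mg + K + Na + (H+Al)
Step 2: CEC = 7.6 + 2.8 + 0.5 + 0.4 + 5.6
Step 3: CEC = 16.9 cmol/kg

16.9


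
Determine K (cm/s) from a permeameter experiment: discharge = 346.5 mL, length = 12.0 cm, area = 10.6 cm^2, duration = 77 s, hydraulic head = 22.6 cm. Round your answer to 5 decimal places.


Step 1: K = Q * L / (A * t * h)
Step 2: Numerator = 346.5 * 12.0 = 4158.0
Step 3: Denominator = 10.6 * 77 * 22.6 = 18446.12
Step 4: K = 4158.0 / 18446.12 = 0.22541 cm/s

0.22541


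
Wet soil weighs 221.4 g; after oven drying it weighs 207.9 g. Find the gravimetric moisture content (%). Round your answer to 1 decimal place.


Step 1: Water mass = wet - dry = 221.4 - 207.9 = 13.5 g
Step 2: w = 100 * water mass / dry mass
Step 3: w = 100 * 13.5 / 207.9 = 6.5%

6.5


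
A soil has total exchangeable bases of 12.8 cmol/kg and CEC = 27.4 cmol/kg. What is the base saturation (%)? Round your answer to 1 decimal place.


Step 1: BS = 100 * (sum of bases) / CEC
Step 2: BS = 100 * 12.8 / 27.4
Step 3: BS = 46.7%

46.7


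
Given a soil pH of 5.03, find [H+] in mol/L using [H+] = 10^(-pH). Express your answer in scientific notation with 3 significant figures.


Step 1: [H+] = 10^(-pH)
Step 2: [H+] = 10^(-5.03)
Step 3: [H+] = 9.33e-06 mol/L

9.33e-06


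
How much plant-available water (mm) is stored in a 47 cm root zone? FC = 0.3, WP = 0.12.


Step 1: Available water = (FC - WP) * depth * 10
Step 2: AW = (0.3 - 0.12) * 47 * 10
Step 3: AW = 0.18 * 47 * 10
Step 4: AW = 84.6 mm

84.6


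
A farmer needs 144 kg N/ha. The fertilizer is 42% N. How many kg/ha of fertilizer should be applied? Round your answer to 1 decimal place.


Step 1: Fertilizer rate = target N / (N content / 100)
Step 2: Rate = 144 / (42 / 100)
Step 3: Rate = 144 / 0.42
Step 4: Rate = 342.9 kg/ha

342.9


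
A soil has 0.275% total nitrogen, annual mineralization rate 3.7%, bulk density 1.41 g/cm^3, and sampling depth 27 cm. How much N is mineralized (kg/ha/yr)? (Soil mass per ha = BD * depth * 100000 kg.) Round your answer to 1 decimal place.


Step 1: Soil mass per ha = BD * depth * 100000 = 1.41 * 27 * 100000 = 3807000 kg
Step 2: Total N pool = soil mass * N%/100 = 3807000 * 0.275/100 = 10469.25 kg/ha
Step 3: N mineralized = N pool * rate%/100 = 10469.25 * 3.7/100 = 387.4 kg/ha/yr

387.4


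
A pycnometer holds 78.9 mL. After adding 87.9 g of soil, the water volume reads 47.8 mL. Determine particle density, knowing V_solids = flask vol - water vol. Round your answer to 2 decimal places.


Step 1: Volume of solids = flask volume - water volume with soil
Step 2: V_solids = 78.9 - 47.8 = 31.1 mL
Step 3: Particle density = mass / V_solids = 87.9 / 31.1 = 2.83 g/cm^3

2.83


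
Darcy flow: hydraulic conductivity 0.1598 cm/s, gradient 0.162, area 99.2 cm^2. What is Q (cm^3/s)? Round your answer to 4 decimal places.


Step 1: Apply Darcy's law: Q = K * i * A
Step 2: Q = 0.1598 * 0.162 * 99.2
Step 3: Q = 2.568 cm^3/s

2.568


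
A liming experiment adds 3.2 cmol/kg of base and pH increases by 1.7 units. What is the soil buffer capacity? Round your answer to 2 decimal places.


Step 1: BC = change in base / change in pH
Step 2: BC = 3.2 / 1.7
Step 3: BC = 1.88 cmol/(kg*pH unit)

1.88


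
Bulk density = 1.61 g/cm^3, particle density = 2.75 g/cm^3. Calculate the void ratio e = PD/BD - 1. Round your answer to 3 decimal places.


Step 1: e = PD / BD - 1
Step 2: e = 2.75 / 1.61 - 1
Step 3: e = 1.70807 - 1
Step 4: e = 0.708

0.708


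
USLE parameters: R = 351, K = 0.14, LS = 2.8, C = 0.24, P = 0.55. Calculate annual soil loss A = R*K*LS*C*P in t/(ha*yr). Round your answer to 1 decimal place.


Step 1: A = R * K * LS * C * P
Step 2: R * K = 351 * 0.14 = 49.14
Step 3: (R*K) * LS = 49.14 * 2.8 = 137.592
Step 4: * C * P = 137.592 * 0.24 * 0.55 = 18.2
Step 5: A = 18.2 t/(ha*yr)

18.2


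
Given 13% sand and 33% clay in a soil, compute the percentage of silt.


Step 1: sand + silt + clay = 100%
Step 2: silt = 100 - sand - clay
Step 3: silt = 100 - 13 - 33
Step 4: silt = 54%

54


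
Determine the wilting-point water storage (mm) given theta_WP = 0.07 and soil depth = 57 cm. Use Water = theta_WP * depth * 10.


Step 1: Water (mm) = theta_WP * depth * 10
Step 2: Water = 0.07 * 57 * 10
Step 3: Water = 39.9 mm

39.9


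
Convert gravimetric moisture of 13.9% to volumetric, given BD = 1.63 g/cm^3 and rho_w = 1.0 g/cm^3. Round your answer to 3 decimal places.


Step 1: theta = (w / 100) * BD / rho_w
Step 2: theta = (13.9 / 100) * 1.63 / 1.0
Step 3: theta = 0.139 * 1.63
Step 4: theta = 0.227

0.227


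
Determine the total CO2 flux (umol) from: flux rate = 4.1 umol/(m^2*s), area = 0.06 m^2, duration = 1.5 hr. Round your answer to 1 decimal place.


Step 1: Convert time to seconds: 1.5 hr * 3600 = 5400.0 s
Step 2: Total = flux * area * time_s
Step 3: Total = 4.1 * 0.06 * 5400.0
Step 4: Total = 1328.4 umol

1328.4


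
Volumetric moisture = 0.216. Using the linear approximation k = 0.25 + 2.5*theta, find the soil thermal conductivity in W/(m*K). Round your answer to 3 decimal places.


Step 1: k = 0.25 + 2.5 * theta
Step 2: k = 0.25 + 2.5 * 0.216
Step 3: k = 0.25 + 0.54
Step 4: k = 0.79 W/(m*K)

0.79


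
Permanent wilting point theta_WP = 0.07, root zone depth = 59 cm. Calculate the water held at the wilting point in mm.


Step 1: Water (mm) = theta_WP * depth * 10
Step 2: Water = 0.07 * 59 * 10
Step 3: Water = 41.3 mm

41.3


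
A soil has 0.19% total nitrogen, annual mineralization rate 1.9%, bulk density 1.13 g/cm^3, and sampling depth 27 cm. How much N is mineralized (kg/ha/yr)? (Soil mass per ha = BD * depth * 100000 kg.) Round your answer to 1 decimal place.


Step 1: Soil mass per ha = BD * depth * 100000 = 1.13 * 27 * 100000 = 3051000 kg
Step 2: Total N pool = soil mass * N%/100 = 3051000 * 0.19/100 = 5796.9 kg/ha
Step 3: N mineralized = N pool * rate%/100 = 5796.9 * 1.9/100 = 110.1 kg/ha/yr

110.1


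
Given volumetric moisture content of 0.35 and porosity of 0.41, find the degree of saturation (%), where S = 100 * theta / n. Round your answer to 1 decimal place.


Step 1: S = 100 * theta_v / n
Step 2: S = 100 * 0.35 / 0.41
Step 3: S = 85.4%

85.4


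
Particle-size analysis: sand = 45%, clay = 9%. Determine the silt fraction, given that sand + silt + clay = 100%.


Step 1: sand + silt + clay = 100%
Step 2: silt = 100 - sand - clay
Step 3: silt = 100 - 45 - 9
Step 4: silt = 46%

46


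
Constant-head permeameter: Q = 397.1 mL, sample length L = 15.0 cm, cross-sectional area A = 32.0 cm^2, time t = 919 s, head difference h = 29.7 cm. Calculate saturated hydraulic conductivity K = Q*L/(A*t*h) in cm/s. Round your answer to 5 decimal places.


Step 1: K = Q * L / (A * t * h)
Step 2: Numerator = 397.1 * 15.0 = 5956.5
Step 3: Denominator = 32.0 * 919 * 29.7 = 873417.6
Step 4: K = 5956.5 / 873417.6 = 0.00682 cm/s

0.00682


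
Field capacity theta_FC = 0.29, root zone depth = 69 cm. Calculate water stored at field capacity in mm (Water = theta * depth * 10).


Step 1: Water (mm) = theta_FC * depth (cm) * 10
Step 2: Water = 0.29 * 69 * 10
Step 3: Water = 200.1 mm

200.1


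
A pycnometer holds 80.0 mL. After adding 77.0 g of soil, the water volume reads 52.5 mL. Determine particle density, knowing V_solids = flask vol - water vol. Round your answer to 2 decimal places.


Step 1: Volume of solids = flask volume - water volume with soil
Step 2: V_solids = 80.0 - 52.5 = 27.5 mL
Step 3: Particle density = mass / V_solids = 77.0 / 27.5 = 2.8 g/cm^3

2.8


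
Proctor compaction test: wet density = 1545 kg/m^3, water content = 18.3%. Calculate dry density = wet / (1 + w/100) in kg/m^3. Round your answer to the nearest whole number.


Step 1: Dry density = wet density / (1 + w/100)
Step 2: Dry density = 1545 / (1 + 18.3/100)
Step 3: Dry density = 1545 / 1.183
Step 4: Dry density = 1306 kg/m^3

1306


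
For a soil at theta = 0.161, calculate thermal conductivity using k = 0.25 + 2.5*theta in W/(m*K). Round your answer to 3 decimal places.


Step 1: k = 0.25 + 2.5 * theta
Step 2: k = 0.25 + 2.5 * 0.161
Step 3: k = 0.25 + 0.403
Step 4: k = 0.653 W/(m*K)

0.653


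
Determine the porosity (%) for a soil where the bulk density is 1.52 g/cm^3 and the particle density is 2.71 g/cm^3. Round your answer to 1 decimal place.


Step 1: Formula: n = 100 * (1 - BD / PD)
Step 2: n = 100 * (1 - 1.52 / 2.71)
Step 3: n = 100 * (1 - 0.56089)
Step 4: n = 43.9%

43.9


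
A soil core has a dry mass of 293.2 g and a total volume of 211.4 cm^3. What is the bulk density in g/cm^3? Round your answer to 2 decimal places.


Step 1: Identify the formula: BD = dry mass / volume
Step 2: Substitute values: BD = 293.2 / 211.4
Step 3: BD = 1.39 g/cm^3

1.39


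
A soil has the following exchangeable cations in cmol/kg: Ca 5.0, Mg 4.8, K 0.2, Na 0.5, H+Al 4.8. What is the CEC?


Step 1: CEC = Ca + Mg + K + Na + (H+Al)
Step 2: CEC = 5.0 + 4.8 + 0.2 + 0.5 + 4.8
Step 3: CEC = 15.3 cmol/kg

15.3


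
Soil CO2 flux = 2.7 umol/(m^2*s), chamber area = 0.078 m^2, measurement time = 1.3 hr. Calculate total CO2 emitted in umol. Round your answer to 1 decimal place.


Step 1: Convert time to seconds: 1.3 hr * 3600 = 4680.0 s
Step 2: Total = flux * area * time_s
Step 3: Total = 2.7 * 0.078 * 4680.0
Step 4: Total = 985.6 umol

985.6


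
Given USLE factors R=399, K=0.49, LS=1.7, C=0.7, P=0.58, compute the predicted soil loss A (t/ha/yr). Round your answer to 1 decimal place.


Step 1: A = R * K * LS * C * P
Step 2: R * K = 399 * 0.49 = 195.51
Step 3: (R*K) * LS = 195.51 * 1.7 = 332.367
Step 4: * C * P = 332.367 * 0.7 * 0.58 = 134.9
Step 5: A = 134.9 t/(ha*yr)

134.9


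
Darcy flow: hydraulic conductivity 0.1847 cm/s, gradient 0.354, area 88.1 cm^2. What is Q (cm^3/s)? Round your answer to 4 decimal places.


Step 1: Apply Darcy's law: Q = K * i * A
Step 2: Q = 0.1847 * 0.354 * 88.1
Step 3: Q = 5.7603 cm^3/s

5.7603


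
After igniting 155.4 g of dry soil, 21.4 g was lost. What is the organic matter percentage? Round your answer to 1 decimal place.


Step 1: OM% = 100 * LOI / sample mass
Step 2: OM = 100 * 21.4 / 155.4
Step 3: OM = 13.8%

13.8


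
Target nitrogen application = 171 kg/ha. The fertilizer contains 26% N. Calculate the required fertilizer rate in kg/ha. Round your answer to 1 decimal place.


Step 1: Fertilizer rate = target N / (N content / 100)
Step 2: Rate = 171 / (26 / 100)
Step 3: Rate = 171 / 0.26
Step 4: Rate = 657.7 kg/ha

657.7


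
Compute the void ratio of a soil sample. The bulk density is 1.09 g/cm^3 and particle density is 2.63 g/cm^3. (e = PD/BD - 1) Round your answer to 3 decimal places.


Step 1: e = PD / BD - 1
Step 2: e = 2.63 / 1.09 - 1
Step 3: e = 2.41284 - 1
Step 4: e = 1.413

1.413


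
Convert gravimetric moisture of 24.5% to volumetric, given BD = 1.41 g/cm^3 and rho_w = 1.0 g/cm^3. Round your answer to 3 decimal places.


Step 1: theta = (w / 100) * BD / rho_w
Step 2: theta = (24.5 / 100) * 1.41 / 1.0
Step 3: theta = 0.245 * 1.41
Step 4: theta = 0.345

0.345


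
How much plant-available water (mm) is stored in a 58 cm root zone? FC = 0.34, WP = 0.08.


Step 1: Available water = (FC - WP) * depth * 10
Step 2: AW = (0.34 - 0.08) * 58 * 10
Step 3: AW = 0.26 * 58 * 10
Step 4: AW = 150.8 mm

150.8


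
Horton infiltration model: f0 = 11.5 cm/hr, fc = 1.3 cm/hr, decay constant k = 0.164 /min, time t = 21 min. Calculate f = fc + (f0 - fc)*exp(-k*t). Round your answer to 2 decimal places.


Step 1: f = fc + (f0 - fc) * exp(-k * t)
Step 2: exp(-0.164 * 21) = 0.031937
Step 3: f = 1.3 + (11.5 - 1.3) * 0.031937
Step 4: f = 1.3 + 10.2 * 0.031937
Step 5: f = 1.63 cm/hr

1.63


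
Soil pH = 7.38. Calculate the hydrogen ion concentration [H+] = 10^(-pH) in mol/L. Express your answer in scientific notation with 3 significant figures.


Step 1: [H+] = 10^(-pH)
Step 2: [H+] = 10^(-7.38)
Step 3: [H+] = 4.17e-08 mol/L

4.17e-08


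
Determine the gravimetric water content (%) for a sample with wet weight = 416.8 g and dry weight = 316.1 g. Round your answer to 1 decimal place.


Step 1: Water mass = wet - dry = 416.8 - 316.1 = 100.7 g
Step 2: w = 100 * water mass / dry mass
Step 3: w = 100 * 100.7 / 316.1 = 31.9%

31.9


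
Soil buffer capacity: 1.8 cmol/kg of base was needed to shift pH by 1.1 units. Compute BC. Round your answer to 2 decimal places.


Step 1: BC = change in base / change in pH
Step 2: BC = 1.8 / 1.1
Step 3: BC = 1.64 cmol/(kg*pH unit)

1.64


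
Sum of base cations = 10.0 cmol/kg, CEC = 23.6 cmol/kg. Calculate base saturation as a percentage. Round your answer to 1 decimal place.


Step 1: BS = 100 * (sum of bases) / CEC
Step 2: BS = 100 * 10.0 / 23.6
Step 3: BS = 42.4%

42.4


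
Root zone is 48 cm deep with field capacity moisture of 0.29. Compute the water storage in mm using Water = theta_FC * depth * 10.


Step 1: Water (mm) = theta_FC * depth (cm) * 10
Step 2: Water = 0.29 * 48 * 10
Step 3: Water = 139.2 mm

139.2


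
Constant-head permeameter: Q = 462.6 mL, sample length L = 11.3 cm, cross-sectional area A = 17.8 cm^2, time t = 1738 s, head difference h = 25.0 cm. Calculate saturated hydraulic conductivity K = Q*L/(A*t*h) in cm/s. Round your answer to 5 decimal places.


Step 1: K = Q * L / (A * t * h)
Step 2: Numerator = 462.6 * 11.3 = 5227.38
Step 3: Denominator = 17.8 * 1738 * 25.0 = 773410.0
Step 4: K = 5227.38 / 773410.0 = 0.00676 cm/s

0.00676


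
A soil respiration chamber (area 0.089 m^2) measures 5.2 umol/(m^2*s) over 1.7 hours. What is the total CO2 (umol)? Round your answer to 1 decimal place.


Step 1: Convert time to seconds: 1.7 hr * 3600 = 6120.0 s
Step 2: Total = flux * area * time_s
Step 3: Total = 5.2 * 0.089 * 6120.0
Step 4: Total = 2832.3 umol

2832.3


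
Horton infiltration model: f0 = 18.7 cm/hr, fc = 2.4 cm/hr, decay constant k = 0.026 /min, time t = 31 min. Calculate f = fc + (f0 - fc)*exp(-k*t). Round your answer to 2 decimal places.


Step 1: f = fc + (f0 - fc) * exp(-k * t)
Step 2: exp(-0.026 * 31) = 0.446641
Step 3: f = 2.4 + (18.7 - 2.4) * 0.446641
Step 4: f = 2.4 + 16.3 * 0.446641
Step 5: f = 9.68 cm/hr

9.68


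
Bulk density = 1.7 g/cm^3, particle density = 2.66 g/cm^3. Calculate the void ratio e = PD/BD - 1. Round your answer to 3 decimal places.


Step 1: e = PD / BD - 1
Step 2: e = 2.66 / 1.7 - 1
Step 3: e = 1.56471 - 1
Step 4: e = 0.565

0.565


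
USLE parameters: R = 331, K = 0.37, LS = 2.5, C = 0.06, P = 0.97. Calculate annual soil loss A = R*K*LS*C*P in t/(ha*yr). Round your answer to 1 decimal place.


Step 1: A = R * K * LS * C * P
Step 2: R * K = 331 * 0.37 = 122.47
Step 3: (R*K) * LS = 122.47 * 2.5 = 306.175
Step 4: * C * P = 306.175 * 0.06 * 0.97 = 17.8
Step 5: A = 17.8 t/(ha*yr)

17.8


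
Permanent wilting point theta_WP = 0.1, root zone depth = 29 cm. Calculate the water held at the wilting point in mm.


Step 1: Water (mm) = theta_WP * depth * 10
Step 2: Water = 0.1 * 29 * 10
Step 3: Water = 29.0 mm

29.0


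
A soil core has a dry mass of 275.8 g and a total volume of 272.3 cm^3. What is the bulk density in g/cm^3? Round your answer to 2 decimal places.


Step 1: Identify the formula: BD = dry mass / volume
Step 2: Substitute values: BD = 275.8 / 272.3
Step 3: BD = 1.01 g/cm^3

1.01


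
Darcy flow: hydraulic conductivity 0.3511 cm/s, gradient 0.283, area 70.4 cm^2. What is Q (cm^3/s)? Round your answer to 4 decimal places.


Step 1: Apply Darcy's law: Q = K * i * A
Step 2: Q = 0.3511 * 0.283 * 70.4
Step 3: Q = 6.995 cm^3/s

6.995


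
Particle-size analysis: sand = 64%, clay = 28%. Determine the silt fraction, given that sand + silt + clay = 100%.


Step 1: sand + silt + clay = 100%
Step 2: silt = 100 - sand - clay
Step 3: silt = 100 - 64 - 28
Step 4: silt = 8%

8


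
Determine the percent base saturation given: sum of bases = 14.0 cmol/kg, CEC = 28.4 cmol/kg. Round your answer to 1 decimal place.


Step 1: BS = 100 * (sum of bases) / CEC
Step 2: BS = 100 * 14.0 / 28.4
Step 3: BS = 49.3%

49.3


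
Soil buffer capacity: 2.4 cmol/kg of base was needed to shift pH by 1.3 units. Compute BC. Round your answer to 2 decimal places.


Step 1: BC = change in base / change in pH
Step 2: BC = 2.4 / 1.3
Step 3: BC = 1.85 cmol/(kg*pH unit)

1.85


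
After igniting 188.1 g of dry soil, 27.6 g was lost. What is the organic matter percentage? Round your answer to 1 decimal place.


Step 1: OM% = 100 * LOI / sample mass
Step 2: OM = 100 * 27.6 / 188.1
Step 3: OM = 14.7%

14.7


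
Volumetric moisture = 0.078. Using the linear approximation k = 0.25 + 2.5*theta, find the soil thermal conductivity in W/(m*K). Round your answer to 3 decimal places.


Step 1: k = 0.25 + 2.5 * theta
Step 2: k = 0.25 + 2.5 * 0.078
Step 3: k = 0.25 + 0.195
Step 4: k = 0.445 W/(m*K)

0.445


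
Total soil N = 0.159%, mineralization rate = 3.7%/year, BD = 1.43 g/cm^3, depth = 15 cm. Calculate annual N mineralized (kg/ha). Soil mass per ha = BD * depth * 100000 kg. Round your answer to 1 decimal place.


Step 1: Soil mass per ha = BD * depth * 100000 = 1.43 * 15 * 100000 = 2145000 kg
Step 2: Total N pool = soil mass * N%/100 = 2145000 * 0.159/100 = 3410.55 kg/ha
Step 3: N mineralized = N pool * rate%/100 = 3410.55 * 3.7/100 = 126.2 kg/ha/yr

126.2


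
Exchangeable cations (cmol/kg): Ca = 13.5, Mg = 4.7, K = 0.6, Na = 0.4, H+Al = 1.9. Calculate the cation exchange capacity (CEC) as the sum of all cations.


Step 1: CEC = Ca + Mg + K + Na + (H+Al)
Step 2: CEC = 13.5 + 4.7 + 0.6 + 0.4 + 1.9
Step 3: CEC = 21.1 cmol/kg

21.1


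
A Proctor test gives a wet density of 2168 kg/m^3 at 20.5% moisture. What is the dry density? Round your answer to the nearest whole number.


Step 1: Dry density = wet density / (1 + w/100)
Step 2: Dry density = 2168 / (1 + 20.5/100)
Step 3: Dry density = 2168 / 1.205
Step 4: Dry density = 1799 kg/m^3

1799


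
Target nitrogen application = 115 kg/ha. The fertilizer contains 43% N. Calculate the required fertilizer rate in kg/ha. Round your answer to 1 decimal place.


Step 1: Fertilizer rate = target N / (N content / 100)
Step 2: Rate = 115 / (43 / 100)
Step 3: Rate = 115 / 0.43
Step 4: Rate = 267.4 kg/ha

267.4


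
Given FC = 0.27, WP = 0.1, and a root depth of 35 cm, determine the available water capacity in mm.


Step 1: Available water = (FC - WP) * depth * 10
Step 2: AW = (0.27 - 0.1) * 35 * 10
Step 3: AW = 0.17 * 35 * 10
Step 4: AW = 59.5 mm

59.5


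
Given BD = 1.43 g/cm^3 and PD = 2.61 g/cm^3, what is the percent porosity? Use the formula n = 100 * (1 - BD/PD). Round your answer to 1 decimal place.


Step 1: Formula: n = 100 * (1 - BD / PD)
Step 2: n = 100 * (1 - 1.43 / 2.61)
Step 3: n = 100 * (1 - 0.54789)
Step 4: n = 45.2%

45.2


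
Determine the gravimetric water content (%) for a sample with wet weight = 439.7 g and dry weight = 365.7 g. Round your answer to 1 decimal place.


Step 1: Water mass = wet - dry = 439.7 - 365.7 = 74.0 g
Step 2: w = 100 * water mass / dry mass
Step 3: w = 100 * 74.0 / 365.7 = 20.2%

20.2


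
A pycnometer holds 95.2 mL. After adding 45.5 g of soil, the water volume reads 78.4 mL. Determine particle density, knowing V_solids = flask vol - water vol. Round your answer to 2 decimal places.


Step 1: Volume of solids = flask volume - water volume with soil
Step 2: V_solids = 95.2 - 78.4 = 16.8 mL
Step 3: Particle density = mass / V_solids = 45.5 / 16.8 = 2.71 g/cm^3

2.71


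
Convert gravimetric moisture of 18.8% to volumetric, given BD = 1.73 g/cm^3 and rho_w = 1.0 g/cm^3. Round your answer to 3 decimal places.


Step 1: theta = (w / 100) * BD / rho_w
Step 2: theta = (18.8 / 100) * 1.73 / 1.0
Step 3: theta = 0.188 * 1.73
Step 4: theta = 0.325

0.325


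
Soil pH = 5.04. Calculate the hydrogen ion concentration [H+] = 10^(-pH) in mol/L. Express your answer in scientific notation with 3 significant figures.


Step 1: [H+] = 10^(-pH)
Step 2: [H+] = 10^(-5.04)
Step 3: [H+] = 9.12e-06 mol/L

9.12e-06


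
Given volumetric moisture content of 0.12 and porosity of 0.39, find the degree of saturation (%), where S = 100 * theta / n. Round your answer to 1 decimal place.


Step 1: S = 100 * theta_v / n
Step 2: S = 100 * 0.12 / 0.39
Step 3: S = 30.8%

30.8


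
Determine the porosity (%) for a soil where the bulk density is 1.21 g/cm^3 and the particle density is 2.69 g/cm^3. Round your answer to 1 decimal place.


Step 1: Formula: n = 100 * (1 - BD / PD)
Step 2: n = 100 * (1 - 1.21 / 2.69)
Step 3: n = 100 * (1 - 0.44981)
Step 4: n = 55.0%

55.0


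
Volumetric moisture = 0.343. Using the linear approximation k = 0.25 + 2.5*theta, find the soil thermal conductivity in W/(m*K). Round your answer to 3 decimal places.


Step 1: k = 0.25 + 2.5 * theta
Step 2: k = 0.25 + 2.5 * 0.343
Step 3: k = 0.25 + 0.858
Step 4: k = 1.108 W/(m*K)

1.108


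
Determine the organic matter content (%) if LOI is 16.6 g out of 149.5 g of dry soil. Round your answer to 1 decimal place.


Step 1: OM% = 100 * LOI / sample mass
Step 2: OM = 100 * 16.6 / 149.5
Step 3: OM = 11.1%

11.1


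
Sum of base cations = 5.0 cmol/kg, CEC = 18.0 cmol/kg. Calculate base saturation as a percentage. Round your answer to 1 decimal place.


Step 1: BS = 100 * (sum of bases) / CEC
Step 2: BS = 100 * 5.0 / 18.0
Step 3: BS = 27.8%

27.8


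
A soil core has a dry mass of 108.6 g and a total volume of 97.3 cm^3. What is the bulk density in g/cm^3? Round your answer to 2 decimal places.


Step 1: Identify the formula: BD = dry mass / volume
Step 2: Substitute values: BD = 108.6 / 97.3
Step 3: BD = 1.12 g/cm^3

1.12


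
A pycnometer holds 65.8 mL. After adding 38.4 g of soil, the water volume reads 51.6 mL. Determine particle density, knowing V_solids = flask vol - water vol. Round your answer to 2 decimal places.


Step 1: Volume of solids = flask volume - water volume with soil
Step 2: V_solids = 65.8 - 51.6 = 14.2 mL
Step 3: Particle density = mass / V_solids = 38.4 / 14.2 = 2.7 g/cm^3

2.7


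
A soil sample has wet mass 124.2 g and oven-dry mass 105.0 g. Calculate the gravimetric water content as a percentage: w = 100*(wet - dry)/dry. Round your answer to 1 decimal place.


Step 1: Water mass = wet - dry = 124.2 - 105.0 = 19.2 g
Step 2: w = 100 * water mass / dry mass
Step 3: w = 100 * 19.2 / 105.0 = 18.3%

18.3


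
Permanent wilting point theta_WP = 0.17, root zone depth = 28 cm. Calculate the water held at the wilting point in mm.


Step 1: Water (mm) = theta_WP * depth * 10
Step 2: Water = 0.17 * 28 * 10
Step 3: Water = 47.6 mm

47.6


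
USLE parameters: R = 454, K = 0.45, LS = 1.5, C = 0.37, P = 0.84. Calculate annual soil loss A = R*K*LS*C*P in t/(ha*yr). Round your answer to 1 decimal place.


Step 1: A = R * K * LS * C * P
Step 2: R * K = 454 * 0.45 = 204.3
Step 3: (R*K) * LS = 204.3 * 1.5 = 306.45
Step 4: * C * P = 306.45 * 0.37 * 0.84 = 95.2
Step 5: A = 95.2 t/(ha*yr)

95.2


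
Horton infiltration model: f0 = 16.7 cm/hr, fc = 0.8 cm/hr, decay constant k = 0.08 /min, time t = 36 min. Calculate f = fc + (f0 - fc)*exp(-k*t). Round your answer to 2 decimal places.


Step 1: f = fc + (f0 - fc) * exp(-k * t)
Step 2: exp(-0.08 * 36) = 0.056135
Step 3: f = 0.8 + (16.7 - 0.8) * 0.056135
Step 4: f = 0.8 + 15.9 * 0.056135
Step 5: f = 1.69 cm/hr

1.69


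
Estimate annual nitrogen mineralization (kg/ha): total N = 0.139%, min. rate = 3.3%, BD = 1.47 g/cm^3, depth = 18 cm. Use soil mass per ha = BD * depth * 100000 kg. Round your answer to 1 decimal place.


Step 1: Soil mass per ha = BD * depth * 100000 = 1.47 * 18 * 100000 = 2646000 kg
Step 2: Total N pool = soil mass * N%/100 = 2646000 * 0.139/100 = 3677.94 kg/ha
Step 3: N mineralized = N pool * rate%/100 = 3677.94 * 3.3/100 = 121.4 kg/ha/yr

121.4


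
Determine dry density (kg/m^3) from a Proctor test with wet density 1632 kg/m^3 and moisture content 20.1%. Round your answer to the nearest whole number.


Step 1: Dry density = wet density / (1 + w/100)
Step 2: Dry density = 1632 / (1 + 20.1/100)
Step 3: Dry density = 1632 / 1.201
Step 4: Dry density = 1359 kg/m^3

1359


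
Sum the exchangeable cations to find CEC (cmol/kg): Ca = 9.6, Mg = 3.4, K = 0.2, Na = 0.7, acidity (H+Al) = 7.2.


Step 1: CEC = Ca + Mg + K + Na + (H+Al)
Step 2: CEC = 9.6 + 3.4 + 0.2 + 0.7 + 7.2
Step 3: CEC = 21.1 cmol/kg

21.1


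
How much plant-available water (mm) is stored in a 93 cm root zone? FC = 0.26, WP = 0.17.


Step 1: Available water = (FC - WP) * depth * 10
Step 2: AW = (0.26 - 0.17) * 93 * 10
Step 3: AW = 0.09 * 93 * 10
Step 4: AW = 83.7 mm

83.7


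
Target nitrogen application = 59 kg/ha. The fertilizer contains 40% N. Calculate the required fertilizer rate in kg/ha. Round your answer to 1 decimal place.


Step 1: Fertilizer rate = target N / (N content / 100)
Step 2: Rate = 59 / (40 / 100)
Step 3: Rate = 59 / 0.4
Step 4: Rate = 147.5 kg/ha

147.5


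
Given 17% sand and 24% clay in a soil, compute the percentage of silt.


Step 1: sand + silt + clay = 100%
Step 2: silt = 100 - sand - clay
Step 3: silt = 100 - 17 - 24
Step 4: silt = 59%

59


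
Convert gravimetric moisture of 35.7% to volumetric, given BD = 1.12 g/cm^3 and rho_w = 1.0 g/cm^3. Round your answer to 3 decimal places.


Step 1: theta = (w / 100) * BD / rho_w
Step 2: theta = (35.7 / 100) * 1.12 / 1.0
Step 3: theta = 0.357 * 1.12
Step 4: theta = 0.4

0.4


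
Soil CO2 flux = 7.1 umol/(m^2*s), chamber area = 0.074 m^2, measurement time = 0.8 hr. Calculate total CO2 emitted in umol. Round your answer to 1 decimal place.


Step 1: Convert time to seconds: 0.8 hr * 3600 = 2880.0 s
Step 2: Total = flux * area * time_s
Step 3: Total = 7.1 * 0.074 * 2880.0
Step 4: Total = 1513.2 umol

1513.2


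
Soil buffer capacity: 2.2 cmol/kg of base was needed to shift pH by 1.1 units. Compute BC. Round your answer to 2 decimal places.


Step 1: BC = change in base / change in pH
Step 2: BC = 2.2 / 1.1
Step 3: BC = 2.0 cmol/(kg*pH unit)

2.0


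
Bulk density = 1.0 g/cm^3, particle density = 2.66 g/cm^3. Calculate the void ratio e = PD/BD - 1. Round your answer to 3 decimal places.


Step 1: e = PD / BD - 1
Step 2: e = 2.66 / 1.0 - 1
Step 3: e = 2.66 - 1
Step 4: e = 1.66

1.66


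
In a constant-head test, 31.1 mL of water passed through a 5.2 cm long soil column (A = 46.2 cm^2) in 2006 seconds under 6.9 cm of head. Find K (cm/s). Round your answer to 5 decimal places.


Step 1: K = Q * L / (A * t * h)
Step 2: Numerator = 31.1 * 5.2 = 161.72
Step 3: Denominator = 46.2 * 2006 * 6.9 = 639472.68
Step 4: K = 161.72 / 639472.68 = 0.00025 cm/s

0.00025


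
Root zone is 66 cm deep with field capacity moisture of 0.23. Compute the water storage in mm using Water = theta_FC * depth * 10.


Step 1: Water (mm) = theta_FC * depth (cm) * 10
Step 2: Water = 0.23 * 66 * 10
Step 3: Water = 151.8 mm

151.8


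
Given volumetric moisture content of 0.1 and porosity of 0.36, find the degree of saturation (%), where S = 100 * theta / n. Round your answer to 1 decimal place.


Step 1: S = 100 * theta_v / n
Step 2: S = 100 * 0.1 / 0.36
Step 3: S = 27.8%

27.8


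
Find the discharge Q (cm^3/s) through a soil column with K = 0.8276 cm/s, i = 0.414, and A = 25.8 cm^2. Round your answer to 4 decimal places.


Step 1: Apply Darcy's law: Q = K * i * A
Step 2: Q = 0.8276 * 0.414 * 25.8
Step 3: Q = 8.8398 cm^3/s

8.8398


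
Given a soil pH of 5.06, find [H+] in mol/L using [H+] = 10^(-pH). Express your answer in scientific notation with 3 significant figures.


Step 1: [H+] = 10^(-pH)
Step 2: [H+] = 10^(-5.06)
Step 3: [H+] = 8.71e-06 mol/L

8.71e-06


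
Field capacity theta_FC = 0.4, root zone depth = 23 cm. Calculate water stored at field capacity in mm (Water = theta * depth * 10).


Step 1: Water (mm) = theta_FC * depth (cm) * 10
Step 2: Water = 0.4 * 23 * 10
Step 3: Water = 92.0 mm

92.0


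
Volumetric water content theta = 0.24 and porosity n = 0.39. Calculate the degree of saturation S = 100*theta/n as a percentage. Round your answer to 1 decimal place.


Step 1: S = 100 * theta_v / n
Step 2: S = 100 * 0.24 / 0.39
Step 3: S = 61.5%

61.5


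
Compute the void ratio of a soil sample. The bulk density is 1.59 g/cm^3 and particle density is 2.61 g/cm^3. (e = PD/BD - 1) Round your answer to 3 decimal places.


Step 1: e = PD / BD - 1
Step 2: e = 2.61 / 1.59 - 1
Step 3: e = 1.64151 - 1
Step 4: e = 0.642

0.642


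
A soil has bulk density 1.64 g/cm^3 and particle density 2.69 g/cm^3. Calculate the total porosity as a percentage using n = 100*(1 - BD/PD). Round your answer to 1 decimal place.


Step 1: Formula: n = 100 * (1 - BD / PD)
Step 2: n = 100 * (1 - 1.64 / 2.69)
Step 3: n = 100 * (1 - 0.60967)
Step 4: n = 39.0%

39.0


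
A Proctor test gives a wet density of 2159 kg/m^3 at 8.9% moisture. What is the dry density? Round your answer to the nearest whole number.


Step 1: Dry density = wet density / (1 + w/100)
Step 2: Dry density = 2159 / (1 + 8.9/100)
Step 3: Dry density = 2159 / 1.089
Step 4: Dry density = 1983 kg/m^3

1983


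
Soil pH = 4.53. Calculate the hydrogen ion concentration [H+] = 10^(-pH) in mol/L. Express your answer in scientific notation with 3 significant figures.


Step 1: [H+] = 10^(-pH)
Step 2: [H+] = 10^(-4.53)
Step 3: [H+] = 2.95e-05 mol/L

2.95e-05


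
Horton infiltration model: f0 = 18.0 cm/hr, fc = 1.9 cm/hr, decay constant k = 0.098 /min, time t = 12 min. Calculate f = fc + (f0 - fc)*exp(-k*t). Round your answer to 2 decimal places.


Step 1: f = fc + (f0 - fc) * exp(-k * t)
Step 2: exp(-0.098 * 12) = 0.30851
Step 3: f = 1.9 + (18.0 - 1.9) * 0.30851
Step 4: f = 1.9 + 16.1 * 0.30851
Step 5: f = 6.87 cm/hr

6.87


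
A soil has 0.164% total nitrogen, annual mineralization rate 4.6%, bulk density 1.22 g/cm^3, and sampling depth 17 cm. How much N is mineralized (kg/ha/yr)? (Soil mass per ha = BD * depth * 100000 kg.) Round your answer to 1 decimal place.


Step 1: Soil mass per ha = BD * depth * 100000 = 1.22 * 17 * 100000 = 2074000 kg
Step 2: Total N pool = soil mass * N%/100 = 2074000 * 0.164/100 = 3401.36 kg/ha
Step 3: N mineralized = N pool * rate%/100 = 3401.36 * 4.6/100 = 156.5 kg/ha/yr

156.5


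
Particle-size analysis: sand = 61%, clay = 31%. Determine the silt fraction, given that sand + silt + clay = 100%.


Step 1: sand + silt + clay = 100%
Step 2: silt = 100 - sand - clay
Step 3: silt = 100 - 61 - 31
Step 4: silt = 8%

8


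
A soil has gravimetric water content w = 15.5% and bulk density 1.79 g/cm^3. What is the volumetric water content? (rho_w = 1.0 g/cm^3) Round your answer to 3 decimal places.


Step 1: theta = (w / 100) * BD / rho_w
Step 2: theta = (15.5 / 100) * 1.79 / 1.0
Step 3: theta = 0.155 * 1.79
Step 4: theta = 0.277

0.277


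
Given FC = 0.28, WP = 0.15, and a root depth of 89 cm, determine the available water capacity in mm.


Step 1: Available water = (FC - WP) * depth * 10
Step 2: AW = (0.28 - 0.15) * 89 * 10
Step 3: AW = 0.13 * 89 * 10
Step 4: AW = 115.7 mm

115.7


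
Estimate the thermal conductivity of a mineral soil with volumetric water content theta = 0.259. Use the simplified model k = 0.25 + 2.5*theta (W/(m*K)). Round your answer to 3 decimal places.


Step 1: k = 0.25 + 2.5 * theta
Step 2: k = 0.25 + 2.5 * 0.259
Step 3: k = 0.25 + 0.648
Step 4: k = 0.898 W/(m*K)

0.898


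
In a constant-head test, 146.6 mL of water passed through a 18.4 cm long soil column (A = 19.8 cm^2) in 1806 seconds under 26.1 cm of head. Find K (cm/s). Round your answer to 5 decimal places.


Step 1: K = Q * L / (A * t * h)
Step 2: Numerator = 146.6 * 18.4 = 2697.44
Step 3: Denominator = 19.8 * 1806 * 26.1 = 933304.68
Step 4: K = 2697.44 / 933304.68 = 0.00289 cm/s

0.00289


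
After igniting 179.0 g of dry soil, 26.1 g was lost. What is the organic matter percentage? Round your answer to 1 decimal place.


Step 1: OM% = 100 * LOI / sample mass
Step 2: OM = 100 * 26.1 / 179.0
Step 3: OM = 14.6%

14.6


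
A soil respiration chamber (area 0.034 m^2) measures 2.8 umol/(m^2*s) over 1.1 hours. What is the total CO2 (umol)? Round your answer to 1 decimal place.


Step 1: Convert time to seconds: 1.1 hr * 3600 = 3960.0 s
Step 2: Total = flux * area * time_s
Step 3: Total = 2.8 * 0.034 * 3960.0
Step 4: Total = 377.0 umol

377.0


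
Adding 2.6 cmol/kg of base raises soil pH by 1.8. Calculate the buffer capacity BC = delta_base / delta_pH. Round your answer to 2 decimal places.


Step 1: BC = change in base / change in pH
Step 2: BC = 2.6 / 1.8
Step 3: BC = 1.44 cmol/(kg*pH unit)

1.44


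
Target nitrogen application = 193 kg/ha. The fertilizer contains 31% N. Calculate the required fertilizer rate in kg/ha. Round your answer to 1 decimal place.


Step 1: Fertilizer rate = target N / (N content / 100)
Step 2: Rate = 193 / (31 / 100)
Step 3: Rate = 193 / 0.31
Step 4: Rate = 622.6 kg/ha

622.6


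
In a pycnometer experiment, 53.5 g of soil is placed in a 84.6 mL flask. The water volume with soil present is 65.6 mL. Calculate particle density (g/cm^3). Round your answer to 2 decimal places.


Step 1: Volume of solids = flask volume - water volume with soil
Step 2: V_solids = 84.6 - 65.6 = 19.0 mL
Step 3: Particle density = mass / V_solids = 53.5 / 19.0 = 2.82 g/cm^3

2.82


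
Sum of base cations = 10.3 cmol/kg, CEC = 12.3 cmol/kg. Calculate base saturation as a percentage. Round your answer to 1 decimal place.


Step 1: BS = 100 * (sum of bases) / CEC
Step 2: BS = 100 * 10.3 / 12.3
Step 3: BS = 83.7%

83.7


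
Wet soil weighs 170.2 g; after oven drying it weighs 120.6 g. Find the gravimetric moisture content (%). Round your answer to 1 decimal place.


Step 1: Water mass = wet - dry = 170.2 - 120.6 = 49.6 g
Step 2: w = 100 * water mass / dry mass
Step 3: w = 100 * 49.6 / 120.6 = 41.1%

41.1


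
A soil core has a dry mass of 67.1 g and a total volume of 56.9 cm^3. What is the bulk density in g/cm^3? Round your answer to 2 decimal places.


Step 1: Identify the formula: BD = dry mass / volume
Step 2: Substitute values: BD = 67.1 / 56.9
Step 3: BD = 1.18 g/cm^3

1.18


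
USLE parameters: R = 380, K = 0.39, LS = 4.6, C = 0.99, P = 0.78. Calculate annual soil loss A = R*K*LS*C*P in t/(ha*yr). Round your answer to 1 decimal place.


Step 1: A = R * K * LS * C * P
Step 2: R * K = 380 * 0.39 = 148.2
Step 3: (R*K) * LS = 148.2 * 4.6 = 681.72
Step 4: * C * P = 681.72 * 0.99 * 0.78 = 526.4
Step 5: A = 526.4 t/(ha*yr)

526.4


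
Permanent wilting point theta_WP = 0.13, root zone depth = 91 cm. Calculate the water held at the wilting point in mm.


Step 1: Water (mm) = theta_WP * depth * 10
Step 2: Water = 0.13 * 91 * 10
Step 3: Water = 118.3 mm

118.3


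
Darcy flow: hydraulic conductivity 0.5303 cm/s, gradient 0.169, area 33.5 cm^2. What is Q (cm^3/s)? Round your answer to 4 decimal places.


Step 1: Apply Darcy's law: Q = K * i * A
Step 2: Q = 0.5303 * 0.169 * 33.5
Step 3: Q = 3.0023 cm^3/s

3.0023


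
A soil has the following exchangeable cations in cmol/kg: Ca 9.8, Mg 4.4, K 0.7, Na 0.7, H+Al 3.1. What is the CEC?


Step 1: CEC = Ca + Mg + K + Na + (H+Al)
Step 2: CEC = 9.8 + 4.4 + 0.7 + 0.7 + 3.1
Step 3: CEC = 18.7 cmol/kg

18.7


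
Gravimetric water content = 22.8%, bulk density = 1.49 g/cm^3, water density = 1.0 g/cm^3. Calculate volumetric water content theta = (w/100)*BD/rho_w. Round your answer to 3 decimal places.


Step 1: theta = (w / 100) * BD / rho_w
Step 2: theta = (22.8 / 100) * 1.49 / 1.0
Step 3: theta = 0.228 * 1.49
Step 4: theta = 0.34

0.34
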